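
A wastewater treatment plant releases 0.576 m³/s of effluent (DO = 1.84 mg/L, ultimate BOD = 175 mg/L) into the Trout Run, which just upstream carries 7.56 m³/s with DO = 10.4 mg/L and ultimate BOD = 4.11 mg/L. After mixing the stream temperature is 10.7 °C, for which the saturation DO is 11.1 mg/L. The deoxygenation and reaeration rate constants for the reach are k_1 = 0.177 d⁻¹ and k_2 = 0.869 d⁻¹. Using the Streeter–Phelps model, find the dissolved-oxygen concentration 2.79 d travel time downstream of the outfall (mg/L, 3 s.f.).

Mixed DO = (7.56×10.4 + 0.576×1.84)/(7.56+0.576) = 79.68/8.136 = 9.794 mg/L.
Mixed L₀ = (7.56×4.11 + 0.576×175)/(8.136) = 131.9/8.136 = 16.21 mg/L.
Initial deficit D₀ = C_s − DO₀ = 11.1 − 9.794 = 1.306 mg/L.
D(2.79) = [0.177×16.21/(0.869−0.177)](e^(−0.177×2.79) − e^(−0.869×2.79)) + 1.306 e^(−0.869×2.79)
= 4.146 × (0.6103 − 0.08852) + 1.306 × 0.08852 = 2.279 mg/L.
DO = 11.1 − 2.279 = 8.821 mg/L.

DO ≈ 8.82 mg/L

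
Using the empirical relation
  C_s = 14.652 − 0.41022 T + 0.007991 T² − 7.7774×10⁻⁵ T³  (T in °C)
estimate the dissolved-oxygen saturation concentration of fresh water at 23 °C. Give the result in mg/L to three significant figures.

C_s = 14.652 − 0.41022×23 + 0.007991×23² − 7.7774×10⁻⁵×23³ = 8.498 mg/L.

C_s ≈ 8.50 mg/L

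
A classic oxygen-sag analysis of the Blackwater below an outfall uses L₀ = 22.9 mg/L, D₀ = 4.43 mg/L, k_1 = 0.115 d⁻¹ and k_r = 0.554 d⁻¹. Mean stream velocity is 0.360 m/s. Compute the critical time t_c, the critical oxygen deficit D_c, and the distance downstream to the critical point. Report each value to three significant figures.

t_c = [1/(k_r−k_1)] ln[(k_r/k_1)(1 − D₀(k_r−k_1)/(k_1 L₀))]
= [1/(0.554−0.115)] ln[(0.554/0.115)(1 − 4.43×0.4390/(0.115×22.9))]
= (1/0.4390) ln[4.817 × 0.2615] = 2.278 × ln(1.260) = 2.278 × 0.2310 = 0.5262 d.
L(t_c) = L₀ e^(−k_1 t_c) = 22.9 × 0.9413 = 21.56 mg/L, and at the critical point k_r D_c = k_1 L, so D_c = (0.115/0.554) × 21.56 = 4.474 mg/L.
x_c = v t_c = 0.360 m/s × 0.5262 d × 86400 s/d = 16370 m ≈ 16.4 km.

t_c ≈ 0.526 d; D_c ≈ 4.47 mg/L; x_c ≈ 16.4 km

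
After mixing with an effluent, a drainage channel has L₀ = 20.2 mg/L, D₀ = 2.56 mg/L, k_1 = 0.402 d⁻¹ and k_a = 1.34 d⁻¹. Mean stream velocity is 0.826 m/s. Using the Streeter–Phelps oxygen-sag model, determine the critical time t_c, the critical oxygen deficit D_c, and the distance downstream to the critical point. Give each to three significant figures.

t_c ≈ 0.910 d; D_c ≈ 4.20 mg/L; x_c ≈ 64.9 km

t_c = [1/(k_a−k_1)] ln[(k_a/k_1)(1 − D₀(k_a−k_1)/(k_1 L₀))]
= [1/(1.34−0.402)] ln[(1.34/0.402)(1 − 2.56×0.9380/(0.402×20.2))]
= (1/0.9380) ln[3.333 × 0.7043] = 1.066 × ln(2.348) = 1.066 × 0.8534 = 0.9098 d.
L(t_c) = L₀ e^(−k_1 t_c) = 20.2 × 0.6937 = 14.01 mg/L, and at the critical point k_a D_c = k_1 L, so D_c = (0.402/1.34) × 14.01 = 4.204 mg/L.
x_c = v t_c = 0.826 m/s × 0.9098 d × 86400 s/d = 64930 m ≈ 64.9 km.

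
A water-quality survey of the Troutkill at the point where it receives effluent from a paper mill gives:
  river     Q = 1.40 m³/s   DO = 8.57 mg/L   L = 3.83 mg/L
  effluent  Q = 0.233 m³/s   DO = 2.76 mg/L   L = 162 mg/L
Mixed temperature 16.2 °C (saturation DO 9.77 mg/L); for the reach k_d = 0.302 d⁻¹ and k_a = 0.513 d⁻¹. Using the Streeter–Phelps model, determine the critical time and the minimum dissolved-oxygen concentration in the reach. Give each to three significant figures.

Mixed DO = (1.40×8.57 + 0.233×2.76)/(1.40+0.233) = 12.64/1.633 = 7.741 mg/L.
Mixed L₀ = (1.40×3.83 + 0.233×162)/(1.633) = 43.11/1.633 = 26.40 mg/L.
Initial deficit D₀ = C_s − DO₀ = 9.77 − 7.741 = 2.029 mg/L.
t_c = (1/0.2110) ln[(0.513/0.302)(1 − 2.029×0.2110/(0.302×26.40))] = 4.739 × ln(1.607) = 2.250 d.
D_c = (0.302/0.513) × 26.40 × e^(−0.302×2.250) = 0.5887 × 26.40 × 0.5069 = 7.878 mg/L.
Minimum DO = 9.77 − 7.878 = 1.892 mg/L.

t_c ≈ 2.25 d; minimum DO ≈ 1.89 mg/L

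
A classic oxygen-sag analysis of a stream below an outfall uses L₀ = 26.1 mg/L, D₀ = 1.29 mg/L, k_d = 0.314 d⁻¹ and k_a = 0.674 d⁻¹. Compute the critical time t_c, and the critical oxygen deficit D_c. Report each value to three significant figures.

t_c = [1/(k_a−k_d)] ln[(k_a/k_d)(1 − D₀(k_a−k_d)/(k_d L₀))]
= [1/(0.674−0.314)] ln[(0.674/0.314)(1 − 1.29×0.3600/(0.314×26.1))]
= (1/0.3600) ln[2.146 × 0.9433] = 2.778 × ln(2.025) = 2.778 × 0.7055 = 1.960 d.
L(t_c) = L₀ e^(−k_d t_c) = 26.1 × 0.5404 = 14.11 mg/L, and at the critical point k_a D_c = k_d L, so D_c = (0.314/0.674) × 14.11 = 6.572 mg/L.

t_c ≈ 1.96 d; D_c ≈ 6.57 mg/L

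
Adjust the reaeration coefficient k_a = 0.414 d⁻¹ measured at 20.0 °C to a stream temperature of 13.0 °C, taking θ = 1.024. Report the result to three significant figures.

k_a(T₂) = k_a(T₁) · θ^(T₂−T₁) = 0.414 × 1.024^(13.0−20.0)
= 0.414 × 1.024^-7.00 = 0.414 × 0.8470 = 0.3507 d⁻¹.

k_a ≈ 0.351 d⁻¹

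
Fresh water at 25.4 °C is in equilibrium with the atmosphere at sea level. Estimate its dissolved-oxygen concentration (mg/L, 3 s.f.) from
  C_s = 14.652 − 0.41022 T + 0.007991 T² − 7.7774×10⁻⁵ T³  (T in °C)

C_s ≈ 8.11 mg/L

C_s = 14.652 − 0.41022×25.4 + 0.007991×25.4² − 7.7774×10⁻⁵×25.4³ = 8.113 mg/L.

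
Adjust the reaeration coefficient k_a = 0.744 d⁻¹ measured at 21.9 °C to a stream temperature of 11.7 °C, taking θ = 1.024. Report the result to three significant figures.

k_a ≈ 0.584 d⁻¹

k_a(T₂) = k_a(T₁) · θ^(T₂−T₁) = 0.744 × 1.024^(11.7−21.9)
= 0.744 × 1.024^-10.2 = 0.744 × 0.7851 = 0.5841 d⁻¹.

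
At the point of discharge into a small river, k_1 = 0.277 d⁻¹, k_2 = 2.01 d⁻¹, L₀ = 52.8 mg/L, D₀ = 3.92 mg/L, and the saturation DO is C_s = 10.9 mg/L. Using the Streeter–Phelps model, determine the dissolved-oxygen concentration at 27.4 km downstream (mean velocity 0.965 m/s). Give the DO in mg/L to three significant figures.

Travel time t = x/v = 27.4 km / (0.965 m/s) = 27400 m / 0.965 m/s = 28390 s = 0.3286 d.
k_1 L₀/(k_2−k_1) = 0.277×52.8/(2.01−0.277) = 14.63/1.733 = 8.439 mg/L.
e^(−k_1 t) = e^(−0.277×0.3286) = 0.9130; e^(−k_2 t) = e^(−2.01×0.3286) = 0.5166.
D = 8.439 × (0.9130 − 0.5166) + 3.92 × 0.5166 = 3.346 + 2.025 = 5.371 mg/L.
DO = C_s − D = 10.9 − 5.371 = 5.529 mg/L.

DO ≈ 5.53 mg/L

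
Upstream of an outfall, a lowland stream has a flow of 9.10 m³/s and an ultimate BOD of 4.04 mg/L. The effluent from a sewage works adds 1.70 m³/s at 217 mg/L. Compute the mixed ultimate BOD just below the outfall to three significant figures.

Flow-weighted mixing: C = (Q_r C_r + Q_w C_w)/(Q_r + Q_w)
= (9.10×4.04 + 1.70×217)/(9.10 + 1.70) = 405.7/10.80 = 37.56 mg/L.

37.6 mg/L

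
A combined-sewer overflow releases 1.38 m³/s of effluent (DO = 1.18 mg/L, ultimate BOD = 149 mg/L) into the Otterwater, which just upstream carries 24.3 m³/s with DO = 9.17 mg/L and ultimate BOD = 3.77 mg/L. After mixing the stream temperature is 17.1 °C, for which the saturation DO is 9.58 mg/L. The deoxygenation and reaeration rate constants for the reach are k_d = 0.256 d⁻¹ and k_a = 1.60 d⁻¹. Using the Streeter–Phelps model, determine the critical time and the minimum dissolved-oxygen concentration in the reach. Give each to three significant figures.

t_c ≈ 1.01 d; minimum DO ≈ 8.15 mg/L

Mixed DO = (24.3×9.17 + 1.38×1.18)/(24.3+1.38) = 224.5/25.68 = 8.741 mg/L.
Mixed L₀ = (24.3×3.77 + 1.38×149)/(25.68) = 297.2/25.68 = 11.57 mg/L.
Initial deficit D₀ = C_s − DO₀ = 9.58 − 8.741 = 0.8394 mg/L.
t_c = (1/1.344) ln[(1.60/0.256)(1 − 0.8394×1.344/(0.256×11.57))] = 0.7440 × ln(3.870) = 1.007 d.
D_c = (0.256/1.60) × 11.57 × e^(−0.256×1.007) = 0.1600 × 11.57 × 0.7728 = 1.431 mg/L.
Minimum DO = 9.58 − 1.431 = 8.149 mg/L.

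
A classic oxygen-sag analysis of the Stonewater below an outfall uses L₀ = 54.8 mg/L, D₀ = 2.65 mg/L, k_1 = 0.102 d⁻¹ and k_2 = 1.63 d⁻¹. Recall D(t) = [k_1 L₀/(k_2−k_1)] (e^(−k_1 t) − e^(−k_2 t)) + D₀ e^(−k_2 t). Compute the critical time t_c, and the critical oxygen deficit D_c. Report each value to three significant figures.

t_c ≈ 0.970 d; D_c ≈ 3.11 mg/L

At the critical point dD/dt = 0, so k_1 L₀ e^(−k_1 t) = k_2 D. Substituting D(t) from the Streeter–Phelps equation and solving for t gives
t_c = ln[(k_2/k_1)(1 − D₀(k_2−k_1)/(k_1 L₀))] / (k_2−k_1).
Here k_2−k_1 = 1.528 d⁻¹ and 1 − D₀(k_2−k_1)/(k_1 L₀) = 1 − 2.65×1.528/(0.102×54.8) = 0.2756, so
t_c = ln(15.98 × 0.2756) / 1.528 = 1.482 / 1.528 = 0.9702 d.
D_c = (k_1/k_2) L₀ e^(−k_1 t_c) = (0.102/1.63) × 54.8 × e^(−0.102×0.9702) = 0.06258 × 54.8 × 0.9058 = 3.106 mg/L.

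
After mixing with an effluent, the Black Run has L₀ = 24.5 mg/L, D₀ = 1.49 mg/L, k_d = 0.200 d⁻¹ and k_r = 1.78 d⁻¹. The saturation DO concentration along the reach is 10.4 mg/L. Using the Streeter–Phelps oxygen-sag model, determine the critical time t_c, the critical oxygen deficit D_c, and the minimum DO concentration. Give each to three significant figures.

t_c ≈ 0.969 d; D_c ≈ 2.27 mg/L; min DO ≈ 8.13 mg/L

At the critical point dD/dt = 0, so k_d L₀ e^(−k_d t) = k_r D. Substituting D(t) from the Streeter–Phelps equation and solving for t gives
t_c = ln[(k_r/k_d)(1 − D₀(k_r−k_d)/(k_d L₀))] / (k_r−k_d).
Here k_r−k_d = 1.580 d⁻¹ and 1 − D₀(k_r−k_d)/(k_d L₀) = 1 − 1.49×1.580/(0.200×24.5) = 0.5196, so
t_c = ln(8.900 × 0.5196) / 1.580 = 1.531 / 1.580 = 0.9692 d.
D_c = (k_d/k_r) L₀ e^(−k_d t_c) = (0.200/1.78) × 24.5 × e^(−0.200×0.9692) = 0.1124 × 24.5 × 0.8238 = 2.268 mg/L.
Minimum DO = C_s − D_c = 10.4 − 2.268 = 8.132 mg/L.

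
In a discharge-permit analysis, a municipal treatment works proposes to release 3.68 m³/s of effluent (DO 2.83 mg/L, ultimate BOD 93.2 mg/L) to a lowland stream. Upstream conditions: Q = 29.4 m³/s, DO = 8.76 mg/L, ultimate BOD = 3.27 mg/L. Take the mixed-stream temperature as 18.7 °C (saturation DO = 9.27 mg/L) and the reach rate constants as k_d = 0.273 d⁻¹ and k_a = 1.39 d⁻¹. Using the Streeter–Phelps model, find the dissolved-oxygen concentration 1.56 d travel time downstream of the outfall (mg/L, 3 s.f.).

DO ≈ 7.39 mg/L

Mixed DO = (29.4×8.76 + 3.68×2.83)/(29.4+3.68) = 268.0/33.08 = 8.100 mg/L.
Mixed L₀ = (29.4×3.27 + 3.68×93.2)/(33.08) = 439.1/33.08 = 13.27 mg/L.
Initial deficit D₀ = C_s − DO₀ = 9.27 − 8.100 = 1.170 mg/L.
D(1.56) = [0.273×13.27/(1.39−0.273)](e^(−0.273×1.56) − e^(−1.39×1.56)) + 1.170 e^(−1.39×1.56)
= 3.244 × (0.6532 − 0.1144) + 1.170 × 0.1144 = 1.882 mg/L.
DO = 9.27 − 1.882 = 7.388 mg/L.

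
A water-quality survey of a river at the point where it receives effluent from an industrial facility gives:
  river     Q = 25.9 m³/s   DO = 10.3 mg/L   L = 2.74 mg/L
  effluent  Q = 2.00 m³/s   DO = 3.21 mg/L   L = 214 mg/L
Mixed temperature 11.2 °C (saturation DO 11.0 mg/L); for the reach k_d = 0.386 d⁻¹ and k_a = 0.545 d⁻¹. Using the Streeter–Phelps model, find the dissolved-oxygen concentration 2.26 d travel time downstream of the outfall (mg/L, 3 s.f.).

Mixed DO = (25.9×10.3 + 2.00×3.21)/(25.9+2.00) = 273.2/27.90 = 9.792 mg/L.
Mixed L₀ = (25.9×2.74 + 2.00×214)/(27.90) = 499.0/27.90 = 17.88 mg/L.
Initial deficit D₀ = C_s − DO₀ = 11.0 − 9.792 = 1.208 mg/L.
D(2.26) = [0.386×17.88/(0.545−0.386)](e^(−0.386×2.26) − e^(−0.545×2.26)) + 1.208 e^(−0.545×2.26)
= 43.42 × (0.4180 − 0.2918) + 1.208 × 0.2918 = 5.830 mg/L.
DO = 11.0 − 5.830 = 5.170 mg/L.

DO ≈ 5.17 mg/L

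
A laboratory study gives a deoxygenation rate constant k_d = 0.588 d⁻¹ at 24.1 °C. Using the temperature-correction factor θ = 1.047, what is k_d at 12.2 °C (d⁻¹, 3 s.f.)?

k_d(T₂) = k_d(T₁) · θ^(T₂−T₁) = 0.588 × 1.047^(12.2−24.1)
= 0.588 × 1.047^-11.9 = 0.588 × 0.5789 = 0.3404 d⁻¹.

k_d ≈ 0.340 d⁻¹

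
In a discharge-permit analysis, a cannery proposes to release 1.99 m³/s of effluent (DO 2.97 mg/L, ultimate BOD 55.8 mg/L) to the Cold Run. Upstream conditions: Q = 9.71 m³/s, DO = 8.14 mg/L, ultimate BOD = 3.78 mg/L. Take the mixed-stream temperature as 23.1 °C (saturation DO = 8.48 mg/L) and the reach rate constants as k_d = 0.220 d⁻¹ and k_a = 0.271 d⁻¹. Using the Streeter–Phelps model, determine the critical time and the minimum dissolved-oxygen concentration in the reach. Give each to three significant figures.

t_c ≈ 3.64 d; minimum DO ≈ 3.88 mg/L

Mixed DO = (9.71×8.14 + 1.99×2.97)/(9.71+1.99) = 84.95/11.70 = 7.261 mg/L.
Mixed L₀ = (9.71×3.78 + 1.99×55.8)/(11.70) = 147.7/11.70 = 12.63 mg/L.
Initial deficit D₀ = C_s − DO₀ = 8.48 − 7.261 = 1.219 mg/L.
t_c = (1/0.05100) ln[(0.271/0.220)(1 − 1.219×0.05100/(0.220×12.63))] = 19.61 × ln(1.204) = 3.644 d.
D_c = (0.220/0.271) × 12.63 × e^(−0.220×3.644) = 0.8118 × 12.63 × 0.4486 = 4.598 mg/L.
Minimum DO = 8.48 − 4.598 = 3.882 mg/L.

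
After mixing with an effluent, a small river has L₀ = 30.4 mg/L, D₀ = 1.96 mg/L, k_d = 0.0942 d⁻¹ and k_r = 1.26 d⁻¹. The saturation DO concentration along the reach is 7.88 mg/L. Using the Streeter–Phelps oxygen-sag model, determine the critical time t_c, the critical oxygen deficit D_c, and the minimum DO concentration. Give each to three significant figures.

t_c = [1/(k_r−k_d)] ln[(k_r/k_d)(1 − D₀(k_r−k_d)/(k_d L₀))]
= [1/(1.26−0.0942)] ln[(1.26/0.0942)(1 − 1.96×1.166/(0.0942×30.4))]
= (1/1.166) ln[13.38 × 0.2021] = 0.8578 × ln(2.703) = 0.8578 × 0.9944 = 0.8530 d.
L(t_c) = L₀ e^(−k_d t_c) = 30.4 × 0.9228 = 28.05 mg/L, and at the critical point k_r D_c = k_d L, so D_c = (0.0942/1.26) × 28.05 = 2.097 mg/L.
Minimum DO = C_s − D_c = 7.88 − 2.097 = 5.783 mg/L.

t_c ≈ 0.853 d; D_c ≈ 2.10 mg/L; min DO ≈ 5.78 mg/L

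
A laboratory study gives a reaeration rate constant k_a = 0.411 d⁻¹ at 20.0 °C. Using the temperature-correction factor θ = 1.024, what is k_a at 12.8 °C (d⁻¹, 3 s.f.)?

k_a(T₂) = k_a(T₁) · θ^(T₂−T₁) = 0.411 × 1.024^(12.8−20.0)
= 0.411 × 1.024^-7.20 = 0.411 × 0.8430 = 0.3465 d⁻¹.

k_a ≈ 0.346 d⁻¹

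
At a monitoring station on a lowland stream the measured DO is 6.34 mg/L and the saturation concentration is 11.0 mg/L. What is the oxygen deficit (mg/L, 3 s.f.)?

D ≈ 4.66 mg/L

D = C_s − C = 11.0 − 6.34 = 4.66 mg/L.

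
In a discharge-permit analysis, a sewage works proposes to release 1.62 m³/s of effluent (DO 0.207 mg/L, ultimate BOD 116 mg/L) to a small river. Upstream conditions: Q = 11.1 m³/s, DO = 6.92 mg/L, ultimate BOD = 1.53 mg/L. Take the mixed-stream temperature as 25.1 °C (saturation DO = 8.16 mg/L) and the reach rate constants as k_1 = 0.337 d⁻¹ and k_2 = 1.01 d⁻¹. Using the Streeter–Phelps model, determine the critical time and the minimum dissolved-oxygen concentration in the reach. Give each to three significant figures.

Mixed DO = (11.1×6.92 + 1.62×0.207)/(11.1+1.62) = 77.15/12.72 = 6.065 mg/L.
Mixed L₀ = (11.1×1.53 + 1.62×116)/(12.72) = 204.9/12.72 = 16.11 mg/L.
Initial deficit D₀ = C_s − DO₀ = 8.16 − 6.065 = 2.095 mg/L.
t_c = (1/0.6730) ln[(1.01/0.337)(1 − 2.095×0.6730/(0.337×16.11))] = 1.486 × ln(2.219) = 1.184 d.
D_c = (0.337/1.01) × 16.11 × e^(−0.337×1.184) = 0.3337 × 16.11 × 0.6710 = 3.606 mg/L.
Minimum DO = 8.16 − 3.606 = 4.554 mg/L.

t_c ≈ 1.18 d; minimum DO ≈ 4.55 mg/L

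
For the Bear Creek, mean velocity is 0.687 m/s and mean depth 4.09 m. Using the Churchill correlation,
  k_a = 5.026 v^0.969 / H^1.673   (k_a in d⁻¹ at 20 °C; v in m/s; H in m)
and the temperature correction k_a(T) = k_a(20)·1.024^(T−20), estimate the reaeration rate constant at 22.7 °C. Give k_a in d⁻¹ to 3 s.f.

k_a ≈ 0.353 d⁻¹

k_a(20) = 5.026 × 0.687^0.969 / 4.09^1.673 = 5.026 × 0.6950 / 10.55 = 0.3310 d⁻¹.
k_a(22.7) = 0.3310 × 1.024^(22.7−20) = 0.3310 × 1.066 = 0.3529 d⁻¹.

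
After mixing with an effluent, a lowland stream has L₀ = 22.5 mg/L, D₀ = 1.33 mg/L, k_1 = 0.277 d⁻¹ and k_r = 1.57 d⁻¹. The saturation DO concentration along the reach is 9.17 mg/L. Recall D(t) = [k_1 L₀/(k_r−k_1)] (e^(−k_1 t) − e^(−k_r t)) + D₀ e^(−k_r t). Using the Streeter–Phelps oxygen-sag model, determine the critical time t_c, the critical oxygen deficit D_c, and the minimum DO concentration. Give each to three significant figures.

t_c = [1/(k_r−k_1)] ln[(k_r/k_1)(1 − D₀(k_r−k_1)/(k_1 L₀))]
= [1/(1.57−0.277)] ln[(1.57/0.277)(1 − 1.33×1.293/(0.277×22.5))]
= (1/1.293) ln[5.668 × 0.7241] = 0.7734 × ln(4.104) = 0.7734 × 1.412 = 1.092 d.
D_c = (k_1/k_r) L₀ e^(−k_1 t_c) = (0.277/1.57) × 22.5 × e^(−0.277×1.092) = 0.1764 × 22.5 × 0.7390 = 2.934 mg/L.
Minimum DO = C_s − D_c = 9.17 − 2.934 = 6.236 mg/L.

t_c ≈ 1.09 d; D_c ≈ 2.93 mg/L; min DO ≈ 6.24 mg/L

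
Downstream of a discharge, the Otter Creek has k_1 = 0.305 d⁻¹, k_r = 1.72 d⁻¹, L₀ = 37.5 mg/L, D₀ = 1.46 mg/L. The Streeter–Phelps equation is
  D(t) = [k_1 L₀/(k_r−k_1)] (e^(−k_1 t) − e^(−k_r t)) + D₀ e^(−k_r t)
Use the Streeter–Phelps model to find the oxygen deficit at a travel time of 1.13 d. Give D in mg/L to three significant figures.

D ≈ 4.78 mg/L

k_1 L₀/(k_r−k_1) = 0.305×37.5/(1.72−0.305) = 11.44/1.415 = 8.083 mg/L.
e^(−k_1 t) = e^(−0.305×1.130) = 0.7085; e^(−k_r t) = e^(−1.72×1.130) = 0.1432.
D = 8.083 × (0.7085 − 0.1432) + 1.46 × 0.1432 = 4.569 + 0.2091 = 4.778 mg/L.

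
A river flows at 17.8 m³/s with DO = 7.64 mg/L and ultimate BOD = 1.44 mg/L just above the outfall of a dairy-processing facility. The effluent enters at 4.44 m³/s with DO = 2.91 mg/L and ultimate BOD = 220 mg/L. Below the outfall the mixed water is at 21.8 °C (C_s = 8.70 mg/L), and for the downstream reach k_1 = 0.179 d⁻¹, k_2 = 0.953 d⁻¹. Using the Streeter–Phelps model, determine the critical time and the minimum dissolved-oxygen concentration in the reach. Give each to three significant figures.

Mixed DO = (17.8×7.64 + 4.44×2.91)/(17.8+4.44) = 148.9/22.24 = 6.696 mg/L.
Mixed L₀ = (17.8×1.44 + 4.44×220)/(22.24) = 1002/22.24 = 45.07 mg/L.
Initial deficit D₀ = C_s − DO₀ = 8.70 − 6.696 = 2.004 mg/L.
t_c = (1/0.7740) ln[(0.953/0.179)(1 − 2.004×0.7740/(0.179×45.07))] = 1.292 × ln(4.300) = 1.885 d.
D_c = (0.179/0.953) × 45.07 × e^(−0.179×1.885) = 0.1878 × 45.07 × 0.7137 = 6.042 mg/L.
Minimum DO = 8.70 − 6.042 = 2.658 mg/L.

t_c ≈ 1.88 d; minimum DO ≈ 2.66 mg/L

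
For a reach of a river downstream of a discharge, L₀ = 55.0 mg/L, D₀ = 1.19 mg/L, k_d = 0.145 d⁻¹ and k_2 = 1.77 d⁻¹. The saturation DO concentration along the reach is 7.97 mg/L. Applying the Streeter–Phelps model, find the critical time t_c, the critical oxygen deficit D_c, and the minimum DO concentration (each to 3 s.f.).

With k_2/k_d = 12.21 and 1 − D₀(k_2−k_d)/(k_d L₀) = 0.7575,
t_c = ln(12.21 × 0.7575) / (1.77 − 0.145) = ln(9.247) / 1.625 = 2.224/1.625 = 1.369 d.
L(t_c) = L₀ e^(−k_d t_c) = 55.0 × 0.8200 = 45.10 mg/L, and at the critical point k_2 D_c = k_d L, so D_c = (0.145/1.77) × 45.10 = 3.695 mg/L.
Minimum DO = C_s − D_c = 7.97 − 3.695 = 4.275 mg/L.

t_c ≈ 1.37 d; D_c ≈ 3.69 mg/L; min DO ≈ 4.28 mg/L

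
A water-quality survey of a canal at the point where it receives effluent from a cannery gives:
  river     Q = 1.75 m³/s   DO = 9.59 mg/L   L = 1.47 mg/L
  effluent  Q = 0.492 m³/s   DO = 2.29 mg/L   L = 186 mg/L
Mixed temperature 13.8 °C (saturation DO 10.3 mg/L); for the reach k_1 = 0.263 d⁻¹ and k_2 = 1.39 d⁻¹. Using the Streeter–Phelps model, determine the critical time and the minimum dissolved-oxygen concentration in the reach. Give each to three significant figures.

Mixed DO = (1.75×9.59 + 0.492×2.29)/(1.75+0.492) = 17.91/2.242 = 7.988 mg/L.
Mixed L₀ = (1.75×1.47 + 0.492×186)/(2.242) = 94.08/2.242 = 41.96 mg/L.
Initial deficit D₀ = C_s − DO₀ = 10.3 − 7.988 = 2.312 mg/L.
t_c = (1/1.127) ln[(1.39/0.263)(1 − 2.312×1.127/(0.263×41.96))] = 0.8873 × ln(4.037) = 1.238 d.
D_c = (0.263/1.39) × 41.96 × e^(−0.263×1.238) = 0.1892 × 41.96 × 0.7220 = 5.733 mg/L.
Minimum DO = 10.3 − 5.733 = 4.567 mg/L.

t_c ≈ 1.24 d; minimum DO ≈ 4.57 mg/L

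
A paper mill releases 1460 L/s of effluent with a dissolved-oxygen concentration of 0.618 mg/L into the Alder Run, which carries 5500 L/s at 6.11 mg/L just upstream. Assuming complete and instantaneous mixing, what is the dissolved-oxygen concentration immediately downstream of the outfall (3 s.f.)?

Flow-weighted mixing: C = (Q_r C_r + Q_w C_w)/(Q_r + Q_w)
= (5500×6.11 + 1460×0.618)/(5500 + 1460) = 34510/6960 = 4.958 mg/L.

4.96 mg/L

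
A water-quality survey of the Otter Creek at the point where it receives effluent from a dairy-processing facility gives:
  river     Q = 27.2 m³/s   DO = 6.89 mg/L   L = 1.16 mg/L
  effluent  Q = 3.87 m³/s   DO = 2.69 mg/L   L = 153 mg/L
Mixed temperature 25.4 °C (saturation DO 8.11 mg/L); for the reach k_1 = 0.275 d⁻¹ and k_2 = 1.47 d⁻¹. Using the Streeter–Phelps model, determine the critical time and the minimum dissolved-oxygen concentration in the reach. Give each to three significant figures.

t_c ≈ 1.01 d; minimum DO ≈ 5.26 mg/L

Mixed DO = (27.2×6.89 + 3.87×2.69)/(27.2+3.87) = 197.8/31.07 = 6.367 mg/L.
Mixed L₀ = (27.2×1.16 + 3.87×153)/(31.07) = 623.7/31.07 = 20.07 mg/L.
Initial deficit D₀ = C_s − DO₀ = 8.11 − 6.367 = 1.743 mg/L.
t_c = (1/1.195) ln[(1.47/0.275)(1 − 1.743×1.195/(0.275×20.07))] = 0.8368 × ln(3.328) = 1.006 d.
D_c = (0.275/1.47) × 20.07 × e^(−0.275×1.006) = 0.1871 × 20.07 × 0.7583 = 2.847 mg/L.
Minimum DO = 8.11 − 2.847 = 5.263 mg/L.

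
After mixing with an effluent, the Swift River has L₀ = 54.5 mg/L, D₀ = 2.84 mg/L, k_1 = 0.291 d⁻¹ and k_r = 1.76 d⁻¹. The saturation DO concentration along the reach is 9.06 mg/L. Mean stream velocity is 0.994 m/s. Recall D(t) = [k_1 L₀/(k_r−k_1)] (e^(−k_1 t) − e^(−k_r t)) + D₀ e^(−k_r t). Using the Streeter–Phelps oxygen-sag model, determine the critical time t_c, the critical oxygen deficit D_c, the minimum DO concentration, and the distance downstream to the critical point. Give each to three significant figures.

t_c ≈ 1.02 d; D_c ≈ 6.70 mg/L; min DO ≈ 2.36 mg/L; x_c ≈ 87.4 km

At the critical point dD/dt = 0, so k_1 L₀ e^(−k_1 t) = k_r D. Substituting D(t) from the Streeter–Phelps equation and solving for t gives
t_c = ln[(k_r/k_1)(1 − D₀(k_r−k_1)/(k_1 L₀))] / (k_r−k_1).
Here k_r−k_1 = 1.469 d⁻¹ and 1 − D₀(k_r−k_1)/(k_1 L₀) = 1 − 2.84×1.469/(0.291×54.5) = 0.7369, so
t_c = ln(6.048 × 0.7369) / 1.469 = 1.495 / 1.469 = 1.017 d.
D_c = (k_1/k_r) L₀ e^(−k_1 t_c) = (0.291/1.76) × 54.5 × e^(−0.291×1.017) = 0.1653 × 54.5 × 0.7437 = 6.702 mg/L.
Minimum DO = C_s − D_c = 9.06 − 6.702 = 2.358 mg/L.
x_c = v t_c = 0.994 m/s × 1.017 d × 86400 s/d = 87370 m ≈ 87.4 km.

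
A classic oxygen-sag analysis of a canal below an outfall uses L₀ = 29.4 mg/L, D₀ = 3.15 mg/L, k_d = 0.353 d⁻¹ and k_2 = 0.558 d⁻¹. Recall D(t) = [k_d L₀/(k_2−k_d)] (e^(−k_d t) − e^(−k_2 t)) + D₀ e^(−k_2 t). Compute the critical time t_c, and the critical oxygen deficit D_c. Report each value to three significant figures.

t_c ≈ 1.92 d; D_c ≈ 9.44 mg/L

With k_2/k_d = 1.581 and 1 − D₀(k_2−k_d)/(k_d L₀) = 0.9378,
t_c = ln(1.581 × 0.9378) / (0.558 − 0.353) = ln(1.482) / 0.2050 = 0.3936/0.2050 = 1.920 d.
L(t_c) = L₀ e^(−k_d t_c) = 29.4 × 0.5077 = 14.93 mg/L, and at the critical point k_2 D_c = k_d L, so D_c = (0.353/0.558) × 14.93 = 9.443 mg/L.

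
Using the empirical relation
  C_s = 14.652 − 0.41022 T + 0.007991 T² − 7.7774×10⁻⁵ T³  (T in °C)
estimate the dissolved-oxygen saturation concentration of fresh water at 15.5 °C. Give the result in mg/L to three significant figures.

C_s ≈ 9.92 mg/L

C_s = 14.652 − 0.41022×15.5 + 0.007991×15.5² − 7.7774×10⁻⁵×15.5³ = 9.924 mg/L.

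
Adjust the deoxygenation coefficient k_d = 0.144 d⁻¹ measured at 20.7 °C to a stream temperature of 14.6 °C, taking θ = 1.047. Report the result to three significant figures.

k_d ≈ 0.109 d⁻¹

k_d(T₂) = k_d(T₁) · θ^(T₂−T₁) = 0.144 × 1.047^(14.6−20.7)
= 0.144 × 1.047^-6.10 = 0.144 × 0.7557 = 0.1088 d⁻¹.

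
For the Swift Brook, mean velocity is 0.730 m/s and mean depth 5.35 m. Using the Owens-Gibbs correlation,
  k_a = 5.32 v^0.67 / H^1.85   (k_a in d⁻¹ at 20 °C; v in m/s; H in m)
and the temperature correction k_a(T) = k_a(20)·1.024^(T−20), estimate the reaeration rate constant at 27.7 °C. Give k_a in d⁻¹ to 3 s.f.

k_a ≈ 0.232 d⁻¹

k_a(20) = 5.32 × 0.730^0.67 / 5.35^1.85 = 5.32 × 0.8099 / 22.26 = 0.1936 d⁻¹.
k_a(27.7) = 0.1936 × 1.024^(27.7−20) = 0.1936 × 1.200 = 0.2324 d⁻¹.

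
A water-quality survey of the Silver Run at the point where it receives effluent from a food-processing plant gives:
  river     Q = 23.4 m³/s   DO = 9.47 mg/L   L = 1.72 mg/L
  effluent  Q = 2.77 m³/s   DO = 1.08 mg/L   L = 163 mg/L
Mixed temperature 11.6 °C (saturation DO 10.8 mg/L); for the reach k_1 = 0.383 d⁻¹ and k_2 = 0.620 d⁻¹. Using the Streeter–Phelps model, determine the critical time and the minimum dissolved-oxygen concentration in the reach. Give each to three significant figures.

t_c ≈ 1.71 d; minimum DO ≈ 4.78 mg/L

Mixed DO = (23.4×9.47 + 2.77×1.08)/(23.4+2.77) = 224.6/26.17 = 8.582 mg/L.
Mixed L₀ = (23.4×1.72 + 2.77×163)/(26.17) = 491.8/26.17 = 18.79 mg/L.
Initial deficit D₀ = C_s − DO₀ = 10.8 − 8.582 = 2.218 mg/L.
t_c = (1/0.2370) ln[(0.620/0.383)(1 − 2.218×0.2370/(0.383×18.79))] = 4.219 × ln(1.501) = 1.712 d.
D_c = (0.383/0.620) × 18.79 × e^(−0.383×1.712) = 0.6177 × 18.79 × 0.5190 = 6.025 mg/L.
Minimum DO = 10.8 − 6.025 = 4.775 mg/L.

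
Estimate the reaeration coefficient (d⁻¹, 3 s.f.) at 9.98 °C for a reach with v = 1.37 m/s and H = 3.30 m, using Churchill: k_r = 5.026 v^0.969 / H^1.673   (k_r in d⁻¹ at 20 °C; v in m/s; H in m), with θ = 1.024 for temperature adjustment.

k_r(20) = 5.026 × 1.37^0.969 / 3.30^1.673 = 5.026 × 1.357 / 7.370 = 0.9252 d⁻¹.
k_r(9.98) = 0.9252 × 1.024^(9.98−20) = 0.9252 × 0.7885 = 0.7295 d⁻¹.

k_r ≈ 0.730 d⁻¹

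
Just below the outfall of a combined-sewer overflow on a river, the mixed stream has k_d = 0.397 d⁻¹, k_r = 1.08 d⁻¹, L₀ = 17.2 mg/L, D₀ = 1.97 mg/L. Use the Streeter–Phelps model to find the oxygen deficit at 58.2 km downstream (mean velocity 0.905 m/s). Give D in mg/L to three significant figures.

Travel time t = x/v = 58.2 km / (0.905 m/s) = 58200 m / 0.905 m/s = 64310 s = 0.7443 d.
k_d L₀/(k_r−k_d) = 0.397×17.2/(1.08−0.397) = 6.828/0.6830 = 9.998 mg/L.
e^(−k_d t) = e^(−0.397×0.7443) = 0.7442; e^(−k_r t) = e^(−1.08×0.7443) = 0.4476.
D = 9.998 × (0.7442 − 0.4476) + 1.97 × 0.4476 = 2.965 + 0.8818 = 3.847 mg/L.

D ≈ 3.85 mg/L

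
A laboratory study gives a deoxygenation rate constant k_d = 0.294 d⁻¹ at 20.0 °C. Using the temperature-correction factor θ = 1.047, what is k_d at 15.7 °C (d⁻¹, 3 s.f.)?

k_d ≈ 0.241 d⁻¹

k_d(T₂) = k_d(T₁) · θ^(T₂−T₁) = 0.294 × 1.047^(15.7−20.0)
= 0.294 × 1.047^-4.30 = 0.294 × 0.8208 = 0.2413 d⁻¹.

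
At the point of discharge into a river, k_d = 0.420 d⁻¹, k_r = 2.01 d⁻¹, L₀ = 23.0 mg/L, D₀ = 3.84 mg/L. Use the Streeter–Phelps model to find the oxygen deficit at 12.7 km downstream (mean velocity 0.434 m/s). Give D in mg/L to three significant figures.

D ≈ 4.14 mg/L

Travel time t = x/v = 12.7 km / (0.434 m/s) = 12700 m / 0.434 m/s = 29260 s = 0.3387 d.
k_d L₀/(k_r−k_d) = 0.420×23.0/(2.01−0.420) = 9.660/1.590 = 6.075 mg/L.
e^(−k_d t) = e^(−0.420×0.3387) = 0.8674; e^(−k_r t) = e^(−2.01×0.3387) = 0.5062.
D = 6.075 × (0.8674 − 0.5062) + 3.84 × 0.5062 = 2.194 + 1.944 = 4.138 mg/L.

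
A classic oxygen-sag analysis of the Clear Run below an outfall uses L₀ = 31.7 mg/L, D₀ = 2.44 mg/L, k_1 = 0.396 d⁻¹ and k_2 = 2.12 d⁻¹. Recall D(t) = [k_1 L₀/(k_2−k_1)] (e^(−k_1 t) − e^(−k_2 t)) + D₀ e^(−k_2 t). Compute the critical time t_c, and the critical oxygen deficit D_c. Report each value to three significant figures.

t_c ≈ 0.736 d; D_c ≈ 4.42 mg/L

At the critical point dD/dt = 0, so k_1 L₀ e^(−k_1 t) = k_2 D. Substituting D(t) from the Streeter–Phelps equation and solving for t gives
t_c = ln[(k_2/k_1)(1 − D₀(k_2−k_1)/(k_1 L₀))] / (k_2−k_1).
Here k_2−k_1 = 1.724 d⁻¹ and 1 − D₀(k_2−k_1)/(k_1 L₀) = 1 − 2.44×1.724/(0.396×31.7) = 0.6649, so
t_c = ln(5.354 × 0.6649) / 1.724 = 1.270 / 1.724 = 0.7365 d.
L(t_c) = L₀ e^(−k_1 t_c) = 31.7 × 0.7470 = 23.68 mg/L, and at the critical point k_2 D_c = k_1 L, so D_c = (0.396/2.12) × 23.68 = 4.423 mg/L.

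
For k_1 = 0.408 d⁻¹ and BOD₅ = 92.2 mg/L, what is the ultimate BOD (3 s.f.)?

L₀ ≈ 106 mg/L

BOD₅ = L₀(1 − e^(−5k_1)) ⇒ L₀ = BOD₅ / (1 − e^(−5×0.408))
= 92.2 / (1 − 0.1300) = 92.2 / 0.8700 = 106.0 mg/L.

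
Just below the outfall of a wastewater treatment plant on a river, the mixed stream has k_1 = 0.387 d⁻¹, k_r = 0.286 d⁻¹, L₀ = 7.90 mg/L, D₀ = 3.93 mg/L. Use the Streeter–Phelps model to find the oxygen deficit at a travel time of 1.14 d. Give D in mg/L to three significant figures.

D ≈ 5.21 mg/L

k_1 L₀/(k_r−k_1) = 0.387×7.90/(0.286−0.387) = 3.057/-0.1010 = -30.27 mg/L.
e^(−k_1 t) = e^(−0.387×1.140) = 0.6433; e^(−k_r t) = e^(−0.286×1.140) = 0.7218.
D = -30.27 × (0.6433 − 0.7218) + 3.93 × 0.7218 = 2.376 + 2.837 = 5.213 mg/L.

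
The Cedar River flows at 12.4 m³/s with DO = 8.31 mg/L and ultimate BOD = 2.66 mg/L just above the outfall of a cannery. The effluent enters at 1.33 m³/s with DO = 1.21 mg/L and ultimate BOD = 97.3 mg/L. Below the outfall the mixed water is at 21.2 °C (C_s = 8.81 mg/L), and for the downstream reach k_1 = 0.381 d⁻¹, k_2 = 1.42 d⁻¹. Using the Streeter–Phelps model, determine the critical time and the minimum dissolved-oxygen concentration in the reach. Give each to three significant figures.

Mixed DO = (12.4×8.31 + 1.33×1.21)/(12.4+1.33) = 104.7/13.73 = 7.622 mg/L.
Mixed L₀ = (12.4×2.66 + 1.33×97.3)/(13.73) = 162.4/13.73 = 11.83 mg/L.
Initial deficit D₀ = C_s − DO₀ = 8.81 − 7.622 = 1.188 mg/L.
t_c = (1/1.039) ln[(1.42/0.381)(1 − 1.188×1.039/(0.381×11.83))] = 0.9625 × ln(2.706) = 0.9582 d.
D_c = (0.381/1.42) × 11.83 × e^(−0.381×0.9582) = 0.2683 × 11.83 × 0.6941 = 2.203 mg/L.
Minimum DO = 8.81 − 2.203 = 6.607 mg/L.

t_c ≈ 0.958 d; minimum DO ≈ 6.61 mg/L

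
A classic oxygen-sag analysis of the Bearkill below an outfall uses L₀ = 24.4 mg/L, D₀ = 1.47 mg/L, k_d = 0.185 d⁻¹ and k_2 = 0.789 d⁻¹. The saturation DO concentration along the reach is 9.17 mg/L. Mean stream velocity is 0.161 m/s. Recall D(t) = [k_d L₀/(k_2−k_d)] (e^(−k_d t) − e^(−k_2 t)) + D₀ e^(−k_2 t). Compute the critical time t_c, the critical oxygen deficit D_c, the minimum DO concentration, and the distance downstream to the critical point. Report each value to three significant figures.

With k_2/k_d = 4.265 and 1 − D₀(k_2−k_d)/(k_d L₀) = 0.8033,
t_c = ln(4.265 × 0.8033) / (0.789 − 0.185) = ln(3.426) / 0.6040 = 1.231/0.6040 = 2.039 d.
L(t_c) = L₀ e^(−k_d t_c) = 24.4 × 0.6858 = 16.73 mg/L, and at the critical point k_2 D_c = k_d L, so D_c = (0.185/0.789) × 16.73 = 3.924 mg/L.
Minimum DO = C_s − D_c = 9.17 − 3.924 = 5.246 mg/L.
x_c = v t_c = 0.161 m/s × 2.039 d × 86400 s/d = 28360 m ≈ 28.4 km.

t_c ≈ 2.04 d; D_c ≈ 3.92 mg/L; min DO ≈ 5.25 mg/L; x_c ≈ 28.4 km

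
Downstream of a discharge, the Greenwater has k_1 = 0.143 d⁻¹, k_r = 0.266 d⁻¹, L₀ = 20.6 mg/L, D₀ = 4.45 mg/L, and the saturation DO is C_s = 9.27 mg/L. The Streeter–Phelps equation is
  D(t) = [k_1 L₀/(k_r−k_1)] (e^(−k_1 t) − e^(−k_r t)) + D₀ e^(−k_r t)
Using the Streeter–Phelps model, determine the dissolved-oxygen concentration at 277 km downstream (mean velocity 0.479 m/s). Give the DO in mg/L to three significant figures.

DO ≈ 3.36 mg/L

Travel time t = x/v = 277 km / (0.479 m/s) = 277000 m / 0.479 m/s = 578300 s = 6.693 d.
k_1 L₀/(k_r−k_1) = 0.143×20.6/(0.266−0.143) = 2.946/0.1230 = 23.95 mg/L.
e^(−k_1 t) = e^(−0.143×6.693) = 0.3840; e^(−k_r t) = e^(−0.266×6.693) = 0.1686.
D = 23.95 × (0.3840 − 0.1686) + 4.45 × 0.1686 = 5.159 + 0.7502 = 5.909 mg/L.
DO = C_s − D = 9.27 − 5.909 = 3.361 mg/L.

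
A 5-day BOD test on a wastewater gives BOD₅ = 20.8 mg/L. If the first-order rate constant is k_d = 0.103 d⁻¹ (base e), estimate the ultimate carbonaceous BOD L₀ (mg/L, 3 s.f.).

L₀ ≈ 51.7 mg/L

BOD₅ = L₀(1 − e^(−5k_d)) ⇒ L₀ = BOD₅ / (1 − e^(−5×0.103))
= 20.8 / (1 − 0.5975) = 20.8 / 0.4025 = 51.68 mg/L.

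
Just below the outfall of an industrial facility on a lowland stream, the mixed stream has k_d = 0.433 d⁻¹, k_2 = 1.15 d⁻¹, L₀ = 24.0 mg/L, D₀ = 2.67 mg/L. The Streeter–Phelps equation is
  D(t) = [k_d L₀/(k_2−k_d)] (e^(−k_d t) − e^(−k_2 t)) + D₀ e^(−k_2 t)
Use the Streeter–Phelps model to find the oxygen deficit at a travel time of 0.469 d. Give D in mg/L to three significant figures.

D ≈ 4.94 mg/L

k_d L₀/(k_2−k_d) = 0.433×24.0/(1.15−0.433) = 10.39/0.7170 = 14.49 mg/L.
e^(−k_d t) = e^(−0.433×0.4690) = 0.8162; e^(−k_2 t) = e^(−1.15×0.4690) = 0.5831.
D = 14.49 × (0.8162 − 0.5831) + 2.67 × 0.5831 = 3.378 + 1.557 = 4.935 mg/L.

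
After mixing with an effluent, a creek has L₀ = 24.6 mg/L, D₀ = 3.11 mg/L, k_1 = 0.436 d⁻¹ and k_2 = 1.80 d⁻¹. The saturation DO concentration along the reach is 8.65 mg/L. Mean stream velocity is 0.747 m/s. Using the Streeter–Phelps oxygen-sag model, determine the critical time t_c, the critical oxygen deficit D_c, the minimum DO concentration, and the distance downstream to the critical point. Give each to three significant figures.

t_c ≈ 0.670 d; D_c ≈ 4.45 mg/L; min DO ≈ 4.20 mg/L; x_c ≈ 43.3 km

At the critical point dD/dt = 0, so k_1 L₀ e^(−k_1 t) = k_2 D. Substituting D(t) from the Streeter–Phelps equation and solving for t gives
t_c = ln[(k_2/k_1)(1 − D₀(k_2−k_1)/(k_1 L₀))] / (k_2−k_1).
Here k_2−k_1 = 1.364 d⁻¹ and 1 − D₀(k_2−k_1)/(k_1 L₀) = 1 − 3.11×1.364/(0.436×24.6) = 0.6045, so
t_c = ln(4.128 × 0.6045) / 1.364 = 0.9145 / 1.364 = 0.6705 d.
D_c = (k_1/k_2) L₀ e^(−k_1 t_c) = (0.436/1.80) × 24.6 × e^(−0.436×0.6705) = 0.2422 × 24.6 × 0.7465 = 4.448 mg/L.
Minimum DO = C_s − D_c = 8.65 − 4.448 = 4.202 mg/L.
x_c = v t_c = 0.747 m/s × 0.6705 d × 86400 s/d = 43270 m ≈ 43.3 km.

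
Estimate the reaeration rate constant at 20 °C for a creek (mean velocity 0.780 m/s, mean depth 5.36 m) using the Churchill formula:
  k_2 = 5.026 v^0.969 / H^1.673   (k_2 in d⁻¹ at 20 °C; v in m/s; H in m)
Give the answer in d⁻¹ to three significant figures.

k_2 = 5.026 × 0.780^0.969 / 5.36^1.673 = 5.026 × 0.7860 / 16.59 = 0.2381 d⁻¹.

k_2 ≈ 0.238 d⁻¹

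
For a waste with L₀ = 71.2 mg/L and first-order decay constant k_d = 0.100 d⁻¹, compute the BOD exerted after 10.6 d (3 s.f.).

y ≈ 46.5 mg/L

y_t = L₀(1 − e^(−k_d t)) = 71.2 × (1 − e^(−0.100×10.6))
= 71.2 × (1 − 0.3465) = 71.2 × 0.6535 = 46.53 mg/L.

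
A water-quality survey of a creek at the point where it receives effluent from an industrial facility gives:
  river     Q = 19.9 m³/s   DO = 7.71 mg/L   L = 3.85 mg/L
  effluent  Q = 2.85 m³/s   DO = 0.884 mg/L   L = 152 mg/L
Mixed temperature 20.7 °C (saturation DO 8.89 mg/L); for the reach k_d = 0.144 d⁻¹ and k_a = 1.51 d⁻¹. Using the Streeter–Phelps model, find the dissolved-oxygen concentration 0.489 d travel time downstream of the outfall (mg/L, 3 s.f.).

DO ≈ 6.84 mg/L

Mixed DO = (19.9×7.71 + 2.85×0.884)/(19.9+2.85) = 155.9/22.75 = 6.855 mg/L.
Mixed L₀ = (19.9×3.85 + 2.85×152)/(22.75) = 509.8/22.75 = 22.41 mg/L.
Initial deficit D₀ = C_s − DO₀ = 8.89 − 6.855 = 2.035 mg/L.
D(0.489) = [0.144×22.41/(1.51−0.144)](e^(−0.144×0.489) − e^(−1.51×0.489)) + 2.035 e^(−1.51×0.489)
= 2.362 × (0.9320 − 0.4779) + 2.035 × 0.4779 = 2.045 mg/L.
DO = 8.89 − 2.045 = 6.845 mg/L.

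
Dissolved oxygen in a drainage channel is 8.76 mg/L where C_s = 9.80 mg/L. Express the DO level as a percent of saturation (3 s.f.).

89.4 % saturation

% saturation = C/C_s × 100 = 8.76/9.80 × 100 = 89.4 %.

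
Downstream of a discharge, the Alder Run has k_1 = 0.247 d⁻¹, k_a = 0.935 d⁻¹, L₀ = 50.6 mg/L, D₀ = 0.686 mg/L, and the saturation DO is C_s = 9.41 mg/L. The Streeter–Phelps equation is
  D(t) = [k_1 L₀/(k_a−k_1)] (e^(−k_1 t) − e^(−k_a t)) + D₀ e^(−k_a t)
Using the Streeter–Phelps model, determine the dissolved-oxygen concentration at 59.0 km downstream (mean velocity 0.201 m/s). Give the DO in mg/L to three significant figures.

Travel time t = x/v = 59.0 km / (0.201 m/s) = 59000 m / 0.201 m/s = 293500 s = 3.397 d.
k_1 L₀/(k_a−k_1) = 0.247×50.6/(0.935−0.247) = 12.50/0.6880 = 18.17 mg/L.
e^(−k_1 t) = e^(−0.247×3.397) = 0.4321; e^(−k_a t) = e^(−0.935×3.397) = 0.04173.
D = 18.17 × (0.4321 − 0.04173) + 0.686 × 0.04173 = 7.091 + 0.02863 = 7.120 mg/L.
DO = C_s − D = 9.41 − 7.120 = 2.290 mg/L.

DO ≈ 2.29 mg/L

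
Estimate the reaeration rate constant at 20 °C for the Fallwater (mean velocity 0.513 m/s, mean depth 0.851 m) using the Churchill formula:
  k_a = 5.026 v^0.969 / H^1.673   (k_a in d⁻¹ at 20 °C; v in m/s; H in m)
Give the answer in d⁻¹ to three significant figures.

k_a ≈ 3.45 d⁻¹

k_a = 5.026 × 0.513^0.969 / 0.851^1.673 = 5.026 × 0.5237 / 0.7634 = 3.448 d⁻¹.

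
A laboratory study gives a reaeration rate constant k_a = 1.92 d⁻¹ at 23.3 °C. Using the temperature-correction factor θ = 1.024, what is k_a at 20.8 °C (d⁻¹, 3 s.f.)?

k_a(T₂) = k_a(T₁) · θ^(T₂−T₁) = 1.92 × 1.024^(20.8−23.3)
= 1.92 × 1.024^-2.50 = 1.92 × 0.9424 = 1.809 d⁻¹.

k_a ≈ 1.81 d⁻¹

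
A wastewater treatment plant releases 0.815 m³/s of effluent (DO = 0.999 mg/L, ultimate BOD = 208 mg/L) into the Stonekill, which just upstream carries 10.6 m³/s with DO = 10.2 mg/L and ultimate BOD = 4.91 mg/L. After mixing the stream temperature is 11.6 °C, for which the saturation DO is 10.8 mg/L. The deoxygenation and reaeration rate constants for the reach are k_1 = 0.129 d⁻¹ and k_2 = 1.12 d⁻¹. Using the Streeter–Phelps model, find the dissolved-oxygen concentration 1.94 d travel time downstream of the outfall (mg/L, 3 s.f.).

Mixed DO = (10.6×10.2 + 0.815×0.999)/(10.6+0.815) = 108.9/11.41 = 9.543 mg/L.
Mixed L₀ = (10.6×4.91 + 0.815×208)/(11.41) = 221.6/11.41 = 19.41 mg/L.
Initial deficit D₀ = C_s − DO₀ = 10.8 − 9.543 = 1.257 mg/L.
D(1.94) = [0.129×19.41/(1.12−0.129)](e^(−0.129×1.94) − e^(−1.12×1.94)) + 1.257 e^(−1.12×1.94)
= 2.527 × (0.7786 − 0.1139) + 1.257 × 0.1139 = 1.823 mg/L.
DO = 10.8 − 1.823 = 8.977 mg/L.

DO ≈ 8.98 mg/L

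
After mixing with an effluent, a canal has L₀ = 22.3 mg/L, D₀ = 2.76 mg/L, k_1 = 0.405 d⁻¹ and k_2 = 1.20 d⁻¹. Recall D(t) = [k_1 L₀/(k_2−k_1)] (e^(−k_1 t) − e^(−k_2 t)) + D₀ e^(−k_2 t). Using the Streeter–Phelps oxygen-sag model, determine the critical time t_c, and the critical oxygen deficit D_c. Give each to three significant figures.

At the critical point dD/dt = 0, so k_1 L₀ e^(−k_1 t) = k_2 D. Substituting D(t) from the Streeter–Phelps equation and solving for t gives
t_c = ln[(k_2/k_1)(1 − D₀(k_2−k_1)/(k_1 L₀))] / (k_2−k_1).
Here k_2−k_1 = 0.7950 d⁻¹ and 1 − D₀(k_2−k_1)/(k_1 L₀) = 1 − 2.76×0.7950/(0.405×22.3) = 0.7571, so
t_c = ln(2.963 × 0.7571) / 0.7950 = 0.8079 / 0.7950 = 1.016 d.
L(t_c) = L₀ e^(−k_1 t_c) = 22.3 × 0.6626 = 14.78 mg/L, and at the critical point k_2 D_c = k_1 L, so D_c = (0.405/1.20) × 14.78 = 4.987 mg/L.

t_c ≈ 1.02 d; D_c ≈ 4.99 mg/L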